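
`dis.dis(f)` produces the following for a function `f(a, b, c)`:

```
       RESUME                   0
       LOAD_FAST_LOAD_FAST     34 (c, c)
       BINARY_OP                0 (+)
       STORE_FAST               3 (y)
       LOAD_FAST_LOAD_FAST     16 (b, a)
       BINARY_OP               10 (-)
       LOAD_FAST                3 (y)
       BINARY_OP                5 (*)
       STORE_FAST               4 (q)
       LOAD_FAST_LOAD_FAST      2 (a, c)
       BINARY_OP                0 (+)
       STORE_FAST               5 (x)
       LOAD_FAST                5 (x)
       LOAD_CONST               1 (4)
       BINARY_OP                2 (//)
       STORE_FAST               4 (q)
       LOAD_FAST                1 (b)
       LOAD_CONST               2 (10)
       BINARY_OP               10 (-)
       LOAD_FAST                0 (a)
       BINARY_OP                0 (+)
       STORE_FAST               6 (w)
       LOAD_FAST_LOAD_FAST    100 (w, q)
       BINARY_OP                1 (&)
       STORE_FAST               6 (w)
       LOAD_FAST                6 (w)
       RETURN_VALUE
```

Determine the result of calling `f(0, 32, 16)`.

4

LOAD_FAST_LOAD_FAST c,c → push 16,16. Stack: [16, 16]
BINARY_OP + → 16 + 16 = 32. Stack: [32]
STORE_FAST y → y=32. Stack: []
LOAD_FAST_LOAD_FAST b,a → push 32,0. Stack: [32, 0]
BINARY_OP - → 32 - 0 = 32. Stack: [32]
LOAD_FAST y → push 32. Stack: [32, 32]
BINARY_OP * → 32 * 32 = 1024. Stack: [1024]
STORE_FAST q → q=1024. Stack: []
LOAD_FAST_LOAD_FAST a,c → push 0,16. Stack: [0, 16]
BINARY_OP + → 0 + 16 = 16. Stack: [16]
STORE_FAST x → x=16. Stack: []
LOAD_FAST x → push 16. Stack: [16]
LOAD_CONST → push 4. Stack: [16, 4]
BINARY_OP // → 16 // 4 = 4. Stack: [4]
STORE_FAST q → q=4. Stack: []
LOAD_FAST b → push 32. Stack: [32]
LOAD_CONST → push 10. Stack: [32, 10]
BINARY_OP - → 32 - 10 = 22. Stack: [22]
LOAD_FAST a → push 0. Stack: [22, 0]
BINARY_OP + → 22 + 0 = 22. Stack: [22]
STORE_FAST w → w=22. Stack: []
LOAD_FAST_LOAD_FAST w,q → push 22,4. Stack: [22, 4]
BINARY_OP & → 22 & 4 = 4. Stack: [4]
STORE_FAST w → w=4. Stack: []
LOAD_FAST w → push 4. Stack: [4]
RETURN_VALUE → return 4.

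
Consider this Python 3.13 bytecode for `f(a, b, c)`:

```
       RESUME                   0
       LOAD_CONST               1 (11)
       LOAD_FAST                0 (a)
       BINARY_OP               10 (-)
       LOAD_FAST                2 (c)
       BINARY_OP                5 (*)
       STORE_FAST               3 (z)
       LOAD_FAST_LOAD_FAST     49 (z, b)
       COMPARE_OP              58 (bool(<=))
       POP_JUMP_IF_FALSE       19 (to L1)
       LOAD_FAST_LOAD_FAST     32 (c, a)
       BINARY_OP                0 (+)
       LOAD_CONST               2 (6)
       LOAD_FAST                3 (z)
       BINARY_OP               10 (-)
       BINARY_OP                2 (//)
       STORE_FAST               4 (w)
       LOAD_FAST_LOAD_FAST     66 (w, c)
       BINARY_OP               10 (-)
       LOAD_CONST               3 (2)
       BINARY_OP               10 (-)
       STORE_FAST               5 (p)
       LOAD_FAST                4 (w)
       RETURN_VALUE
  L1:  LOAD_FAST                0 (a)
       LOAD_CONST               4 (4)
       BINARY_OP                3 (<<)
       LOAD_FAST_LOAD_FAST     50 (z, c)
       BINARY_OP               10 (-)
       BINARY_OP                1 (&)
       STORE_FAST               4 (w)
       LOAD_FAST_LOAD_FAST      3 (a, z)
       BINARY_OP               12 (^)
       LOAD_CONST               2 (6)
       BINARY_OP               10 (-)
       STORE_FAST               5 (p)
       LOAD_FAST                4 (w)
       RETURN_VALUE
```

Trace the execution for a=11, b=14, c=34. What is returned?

LOAD_CONST → push 11. Stack: [11]
LOAD_FAST a → push 11. Stack: [11, 11]
BINARY_OP - → 11 - 11 = 0. Stack: [0]
LOAD_FAST c → push 34. Stack: [0, 34]
BINARY_OP * → 0 * 34 = 0. Stack: [0]
STORE_FAST z → z=0. Stack: []
LOAD_FAST_LOAD_FAST z,b → push 0,14. Stack: [0, 14]
COMPARE_OP bool(<=) → 0 vs 14 = True. Stack: [True]
POP_JUMP_IF_FALSE → pop True; no jump. Stack: []
LOAD_FAST_LOAD_FAST c,a → push 34,11. Stack: [34, 11]
BINARY_OP + → 34 + 11 = 45. Stack: [45]
LOAD_CONST → push 6. Stack: [45, 6]
LOAD_FAST z → push 0. Stack: [45, 6, 0]
BINARY_OP - → 6 - 0 = 6. Stack: [45, 6]
BINARY_OP // → 45 // 6 = 7. Stack: [7]
STORE_FAST w → w=7. Stack: []
LOAD_FAST_LOAD_FAST w,c → push 7,34. Stack: [7, 34]
BINARY_OP - → 7 - 34 = -27. Stack: [-27]
LOAD_CONST → push 2. Stack: [-27, 2]
BINARY_OP - → -27 - 2 = -29. Stack: [-29]
STORE_FAST p → p=-29. Stack: []
LOAD_FAST w → push 7. Stack: [7]
RETURN_VALUE → return 7.

7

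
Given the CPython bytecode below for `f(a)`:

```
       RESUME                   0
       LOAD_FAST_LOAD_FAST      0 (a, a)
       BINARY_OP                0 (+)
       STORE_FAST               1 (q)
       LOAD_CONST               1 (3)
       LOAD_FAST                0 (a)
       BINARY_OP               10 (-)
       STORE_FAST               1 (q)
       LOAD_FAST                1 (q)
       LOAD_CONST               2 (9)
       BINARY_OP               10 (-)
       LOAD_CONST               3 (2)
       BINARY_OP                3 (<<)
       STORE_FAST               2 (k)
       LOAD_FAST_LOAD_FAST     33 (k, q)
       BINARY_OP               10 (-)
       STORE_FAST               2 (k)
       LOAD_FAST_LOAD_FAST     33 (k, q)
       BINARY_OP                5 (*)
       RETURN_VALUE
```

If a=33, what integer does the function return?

LOAD_FAST_LOAD_FAST a,a → push 33,33. Stack: [33, 33]
BINARY_OP + → 33 + 33 = 66. Stack: [66]
STORE_FAST q → q=66. Stack: []
LOAD_CONST → push 3. Stack: [3]
LOAD_FAST a → push 33. Stack: [3, 33]
BINARY_OP - → 3 - 33 = -30. Stack: [-30]
STORE_FAST q → q=-30. Stack: []
LOAD_FAST q → push -30. Stack: [-30]
LOAD_CONST → push 9. Stack: [-30, 9]
BINARY_OP - → -30 - 9 = -39. Stack: [-39]
LOAD_CONST → push 2. Stack: [-39, 2]
BINARY_OP << → -39 << 2 = -156. Stack: [-156]
STORE_FAST k → k=-156. Stack: []
LOAD_FAST_LOAD_FAST k,q → push -156,-30. Stack: [-156, -30]
BINARY_OP - → -156 - -30 = -126. Stack: [-126]
STORE_FAST k → k=-126. Stack: []
LOAD_FAST_LOAD_FAST k,q → push -126,-30. Stack: [-126, -30]
BINARY_OP * → -126 * -30 = 3780. Stack: [3780]
RETURN_VALUE → return 3780.

3780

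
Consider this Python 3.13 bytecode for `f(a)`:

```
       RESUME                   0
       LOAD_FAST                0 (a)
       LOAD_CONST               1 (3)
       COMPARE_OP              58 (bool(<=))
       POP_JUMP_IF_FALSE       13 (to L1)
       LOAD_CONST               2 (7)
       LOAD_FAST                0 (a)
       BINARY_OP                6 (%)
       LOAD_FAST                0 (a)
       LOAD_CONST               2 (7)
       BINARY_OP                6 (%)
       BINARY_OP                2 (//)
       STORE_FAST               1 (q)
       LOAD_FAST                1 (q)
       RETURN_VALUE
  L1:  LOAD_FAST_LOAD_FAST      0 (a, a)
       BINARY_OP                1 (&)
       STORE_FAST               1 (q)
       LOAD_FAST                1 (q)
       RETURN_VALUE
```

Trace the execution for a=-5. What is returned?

LOAD_FAST a → push -5. Stack: [-5]
LOAD_CONST → push 3. Stack: [-5, 3]
COMPARE_OP bool(<=) → -5 vs 3 = True. Stack: [True]
POP_JUMP_IF_FALSE → pop True; no jump. Stack: []
LOAD_CONST → push 7. Stack: [7]
LOAD_FAST a → push -5. Stack: [7, -5]
BINARY_OP % → 7 % -5 = -3. Stack: [-3]
LOAD_FAST a → push -5. Stack: [-3, -5]
LOAD_CONST → push 7. Stack: [-3, -5, 7]
BINARY_OP % → -5 % 7 = 2. Stack: [-3, 2]
BINARY_OP // → -3 // 2 = -2. Stack: [-2]
STORE_FAST q → q=-2. Stack: []
LOAD_FAST q → push -2. Stack: [-2]
RETURN_VALUE → return -2.

-2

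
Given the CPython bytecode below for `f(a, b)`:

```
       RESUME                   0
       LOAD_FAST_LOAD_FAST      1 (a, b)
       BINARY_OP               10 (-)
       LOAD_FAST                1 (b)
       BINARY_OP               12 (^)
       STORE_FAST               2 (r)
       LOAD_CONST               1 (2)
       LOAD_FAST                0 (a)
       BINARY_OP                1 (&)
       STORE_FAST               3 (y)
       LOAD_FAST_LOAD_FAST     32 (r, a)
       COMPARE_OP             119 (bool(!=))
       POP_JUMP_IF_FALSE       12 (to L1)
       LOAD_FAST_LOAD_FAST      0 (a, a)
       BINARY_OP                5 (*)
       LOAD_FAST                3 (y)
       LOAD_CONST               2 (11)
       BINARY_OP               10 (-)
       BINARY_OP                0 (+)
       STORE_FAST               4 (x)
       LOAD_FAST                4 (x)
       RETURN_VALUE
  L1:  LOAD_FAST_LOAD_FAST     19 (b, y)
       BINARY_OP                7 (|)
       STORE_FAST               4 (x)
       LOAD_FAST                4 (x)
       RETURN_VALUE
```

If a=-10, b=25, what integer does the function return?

91

LOAD_FAST_LOAD_FAST a,b → push -10,25. Stack: [-10, 25]
BINARY_OP - → -10 - 25 = -35. Stack: [-35]
LOAD_FAST b → push 25. Stack: [-35, 25]
BINARY_OP ^ → -35 ^ 25 = -60. Stack: [-60]
STORE_FAST r → r=-60. Stack: []
LOAD_CONST → push 2. Stack: [2]
LOAD_FAST a → push -10. Stack: [2, -10]
BINARY_OP & → 2 & -10 = 2. Stack: [2]
STORE_FAST y → y=2. Stack: []
LOAD_FAST_LOAD_FAST r,a → push -60,-10. Stack: [-60, -10]
COMPARE_OP bool(!=) → -60 vs -10 = True. Stack: [True]
POP_JUMP_IF_FALSE → pop True; no jump. Stack: []
LOAD_FAST_LOAD_FAST a,a → push -10,-10. Stack: [-10, -10]
BINARY_OP * → -10 * -10 = 100. Stack: [100]
LOAD_FAST y → push 2. Stack: [100, 2]
LOAD_CONST → push 11. Stack: [100, 2, 11]
BINARY_OP - → 2 - 11 = -9. Stack: [100, -9]
BINARY_OP + → 100 + -9 = 91. Stack: [91]
STORE_FAST x → x=91. Stack: []
LOAD_FAST x → push 91. Stack: [91]
RETURN_VALUE → return 91.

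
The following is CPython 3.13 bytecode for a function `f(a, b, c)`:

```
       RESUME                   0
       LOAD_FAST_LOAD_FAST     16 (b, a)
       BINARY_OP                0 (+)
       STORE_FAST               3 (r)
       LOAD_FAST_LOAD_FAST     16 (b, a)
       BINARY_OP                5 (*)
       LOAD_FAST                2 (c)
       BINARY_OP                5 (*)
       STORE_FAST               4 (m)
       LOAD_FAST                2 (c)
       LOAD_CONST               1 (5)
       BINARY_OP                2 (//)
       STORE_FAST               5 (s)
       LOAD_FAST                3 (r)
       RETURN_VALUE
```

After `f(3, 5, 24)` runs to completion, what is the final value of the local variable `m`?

360

LOAD_FAST_LOAD_FAST b,a → push 5,3. Stack: [5, 3]
BINARY_OP + → 5 + 3 = 8. Stack: [8]
STORE_FAST r → r=8. Stack: []
LOAD_FAST_LOAD_FAST b,a → push 5,3. Stack: [5, 3]
BINARY_OP * → 5 * 3 = 15. Stack: [15]
LOAD_FAST c → push 24. Stack: [15, 24]
BINARY_OP * → 15 * 24 = 360. Stack: [360]
STORE_FAST m → m=360. Stack: []
LOAD_FAST c → push 24. Stack: [24]
LOAD_CONST → push 5. Stack: [24, 5]
BINARY_OP // → 24 // 5 = 4. Stack: [4]
STORE_FAST s → s=4. Stack: []
LOAD_FAST r → push 8. Stack: [8]
RETURN_VALUE → return 8.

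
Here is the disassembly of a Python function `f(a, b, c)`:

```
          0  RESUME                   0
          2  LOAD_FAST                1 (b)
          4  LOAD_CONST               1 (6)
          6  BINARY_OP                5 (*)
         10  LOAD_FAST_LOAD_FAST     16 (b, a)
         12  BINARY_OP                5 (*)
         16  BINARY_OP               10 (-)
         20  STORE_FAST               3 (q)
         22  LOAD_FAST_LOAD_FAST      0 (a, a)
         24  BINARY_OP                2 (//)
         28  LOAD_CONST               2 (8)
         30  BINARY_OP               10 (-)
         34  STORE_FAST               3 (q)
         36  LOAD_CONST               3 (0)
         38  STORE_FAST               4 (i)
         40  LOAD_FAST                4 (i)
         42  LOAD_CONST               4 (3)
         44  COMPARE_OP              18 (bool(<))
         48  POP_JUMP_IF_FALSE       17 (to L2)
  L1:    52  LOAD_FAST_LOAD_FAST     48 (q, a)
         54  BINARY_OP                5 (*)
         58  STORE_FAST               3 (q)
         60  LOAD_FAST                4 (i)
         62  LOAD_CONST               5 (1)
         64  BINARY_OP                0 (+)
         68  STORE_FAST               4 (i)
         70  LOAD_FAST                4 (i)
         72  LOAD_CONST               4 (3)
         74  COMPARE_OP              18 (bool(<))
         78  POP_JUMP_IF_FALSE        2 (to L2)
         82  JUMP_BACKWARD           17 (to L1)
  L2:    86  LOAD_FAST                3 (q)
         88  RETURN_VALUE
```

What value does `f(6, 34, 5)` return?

-1512

LOAD_FAST b → push 34. Stack: [34]
LOAD_CONST → push 6. Stack: [34, 6]
BINARY_OP * → 34 * 6 = 204. Stack: [204]
LOAD_FAST_LOAD_FAST b,a → push 34,6. Stack: [204, 34, 6]
BINARY_OP * → 34 * 6 = 204. Stack: [204, 204]
BINARY_OP - → 204 - 204 = 0. Stack: [0]
STORE_FAST q → q=0. Stack: []
LOAD_FAST_LOAD_FAST a,a → push 6,6. Stack: [6, 6]
BINARY_OP // → 6 // 6 = 1. Stack: [1]
LOAD_CONST → push 8. Stack: [1, 8]
BINARY_OP - → 1 - 8 = -7. Stack: [-7]
STORE_FAST q → q=-7. Stack: []
LOAD_CONST → push 0. Stack: [0]
STORE_FAST i → i=0. Stack: []
LOAD_FAST i → push 0. Stack: [0]
LOAD_CONST → push 3. Stack: [0, 3]
COMPARE_OP bool(<) → 0 vs 3 = True. Stack: [True]
POP_JUMP_IF_FALSE → pop True; no jump. Stack: []
LOAD_FAST_LOAD_FAST q,a → push -7,6. Stack: [-7, 6]
BINARY_OP * → -7 * 6 = -42. Stack: [-42]
STORE_FAST q → q=-42. Stack: []
LOAD_FAST i → push 0. Stack: [0]
LOAD_CONST → push 1. Stack: [0, 1]
BINARY_OP + → 0 + 1 = 1. Stack: [1]
STORE_FAST i → i=1. Stack: []
LOAD_FAST i → push 1. Stack: [1]
LOAD_CONST → push 3. Stack: [1, 3]
COMPARE_OP bool(<) → 1 vs 3 = True. Stack: [True]
POP_JUMP_IF_FALSE → pop True; no jump. Stack: []
LOAD_FAST_LOAD_FAST q,a → push -42,6. Stack: [-42, 6]
BINARY_OP * → -42 * 6 = -252. Stack: [-252]
STORE_FAST q → q=-252. Stack: []
LOAD_FAST i → push 1. Stack: [1]
LOAD_CONST → push 1. Stack: [1, 1]
BINARY_OP + → 1 + 1 = 2. Stack: [2]
STORE_FAST i → i=2. Stack: []
LOAD_FAST i → push 2. Stack: [2]
LOAD_CONST → push 3. Stack: [2, 3]
COMPARE_OP bool(<) → 2 vs 3 = True. Stack: [True]
POP_JUMP_IF_FALSE → pop True; no jump. Stack: []
LOAD_FAST_LOAD_FAST q,a → push -252,6. Stack: [-252, 6]
BINARY_OP * → -252 * 6 = -1512. Stack: [-1512]
STORE_FAST q → q=-1512. Stack: []
LOAD_FAST i → push 2. Stack: [2]
LOAD_CONST → push 1. Stack: [2, 1]
BINARY_OP + → 2 + 1 = 3. Stack: [3]
STORE_FAST i → i=3. Stack: []
LOAD_FAST i → push 3. Stack: [3]
LOAD_CONST → push 3. Stack: [3, 3]
COMPARE_OP bool(<) → 3 vs 3 = False. Stack: [False]
POP_JUMP_IF_FALSE → pop False; jump. Stack: []
LOAD_FAST q → push -1512. Stack: [-1512]
RETURN_VALUE → return -1512.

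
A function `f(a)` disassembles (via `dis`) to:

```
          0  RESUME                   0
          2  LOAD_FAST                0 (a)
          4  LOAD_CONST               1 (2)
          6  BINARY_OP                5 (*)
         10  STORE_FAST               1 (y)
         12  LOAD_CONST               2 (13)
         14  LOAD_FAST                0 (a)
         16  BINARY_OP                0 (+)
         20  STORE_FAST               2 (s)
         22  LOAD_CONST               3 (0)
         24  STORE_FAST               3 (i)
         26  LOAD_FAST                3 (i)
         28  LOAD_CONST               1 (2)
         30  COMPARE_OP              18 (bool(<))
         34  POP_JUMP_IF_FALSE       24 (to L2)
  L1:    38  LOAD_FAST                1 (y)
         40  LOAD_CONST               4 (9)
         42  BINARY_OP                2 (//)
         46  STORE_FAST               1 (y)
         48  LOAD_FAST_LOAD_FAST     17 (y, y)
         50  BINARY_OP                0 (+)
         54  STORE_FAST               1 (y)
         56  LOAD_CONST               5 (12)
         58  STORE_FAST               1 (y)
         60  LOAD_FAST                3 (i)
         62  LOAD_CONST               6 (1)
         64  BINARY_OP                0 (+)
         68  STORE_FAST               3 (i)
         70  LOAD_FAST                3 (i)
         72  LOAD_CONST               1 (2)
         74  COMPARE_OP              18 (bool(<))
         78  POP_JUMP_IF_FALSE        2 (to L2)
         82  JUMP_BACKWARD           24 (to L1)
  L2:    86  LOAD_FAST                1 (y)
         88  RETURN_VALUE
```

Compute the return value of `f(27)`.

12

LOAD_FAST a → push 27. Stack: [27]
LOAD_CONST → push 2. Stack: [27, 2]
BINARY_OP * → 27 * 2 = 54. Stack: [54]
STORE_FAST y → y=54. Stack: []
LOAD_CONST → push 13. Stack: [13]
LOAD_FAST a → push 27. Stack: [13, 27]
BINARY_OP + → 13 + 27 = 40. Stack: [40]
STORE_FAST s → s=40. Stack: []
LOAD_CONST → push 0. Stack: [0]
STORE_FAST i → i=0. Stack: []
LOAD_FAST i → push 0. Stack: [0]
LOAD_CONST → push 2. Stack: [0, 2]
COMPARE_OP bool(<) → 0 vs 2 = True. Stack: [True]
POP_JUMP_IF_FALSE → pop True; no jump. Stack: []
LOAD_FAST y → push 54. Stack: [54]
LOAD_CONST → push 9. Stack: [54, 9]
BINARY_OP // → 54 // 9 = 6. Stack: [6]
STORE_FAST y → y=6. Stack: []
LOAD_FAST_LOAD_FAST y,y → push 6,6. Stack: [6, 6]
BINARY_OP + → 6 + 6 = 12. Stack: [12]
STORE_FAST y → y=12. Stack: []
LOAD_CONST → push 12. Stack: [12]
STORE_FAST y → y=12. Stack: []
LOAD_FAST i → push 0. Stack: [0]
LOAD_CONST → push 1. Stack: [0, 1]
BINARY_OP + → 0 + 1 = 1. Stack: [1]
STORE_FAST i → i=1. Stack: []
LOAD_FAST i → push 1. Stack: [1]
LOAD_CONST → push 2. Stack: [1, 2]
COMPARE_OP bool(<) → 1 vs 2 = True. Stack: [True]
POP_JUMP_IF_FALSE → pop True; no jump. Stack: []
LOAD_FAST y → push 12. Stack: [12]
LOAD_CONST → push 9. Stack: [12, 9]
BINARY_OP // → 12 // 9 = 1. Stack: [1]
STORE_FAST y → y=1. Stack: []
LOAD_FAST_LOAD_FAST y,y → push 1,1. Stack: [1, 1]
BINARY_OP + → 1 + 1 = 2. Stack: [2]
STORE_FAST y → y=2. Stack: []
LOAD_CONST → push 12. Stack: [12]
STORE_FAST y → y=12. Stack: []
LOAD_FAST i → push 1. Stack: [1]
LOAD_CONST → push 1. Stack: [1, 1]
BINARY_OP + → 1 + 1 = 2. Stack: [2]
STORE_FAST i → i=2. Stack: []
LOAD_FAST i → push 2. Stack: [2]
LOAD_CONST → push 2. Stack: [2, 2]
COMPARE_OP bool(<) → 2 vs 2 = False. Stack: [False]
POP_JUMP_IF_FALSE → pop False; jump. Stack: []
LOAD_FAST y → push 12. Stack: [12]
RETURN_VALUE → return 12.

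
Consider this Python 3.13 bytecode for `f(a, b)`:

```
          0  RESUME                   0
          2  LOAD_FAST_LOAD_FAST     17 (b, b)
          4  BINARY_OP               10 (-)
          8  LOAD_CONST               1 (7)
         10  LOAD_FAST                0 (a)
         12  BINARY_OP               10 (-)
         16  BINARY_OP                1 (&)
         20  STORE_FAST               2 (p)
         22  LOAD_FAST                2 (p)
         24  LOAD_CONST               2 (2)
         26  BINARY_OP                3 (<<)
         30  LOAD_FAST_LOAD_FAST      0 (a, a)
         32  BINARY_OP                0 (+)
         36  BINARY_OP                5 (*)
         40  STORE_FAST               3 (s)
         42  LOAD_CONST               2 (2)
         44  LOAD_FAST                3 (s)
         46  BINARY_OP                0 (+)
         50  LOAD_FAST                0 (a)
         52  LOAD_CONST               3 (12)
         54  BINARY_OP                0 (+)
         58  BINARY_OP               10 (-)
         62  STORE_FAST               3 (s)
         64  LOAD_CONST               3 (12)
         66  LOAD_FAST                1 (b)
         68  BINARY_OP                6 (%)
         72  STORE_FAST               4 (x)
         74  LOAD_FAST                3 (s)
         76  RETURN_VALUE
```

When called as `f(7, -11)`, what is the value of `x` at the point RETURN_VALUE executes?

-10

LOAD_FAST_LOAD_FAST b,b → push -11,-11. Stack: [-11, -11]
BINARY_OP - → -11 - -11 = 0. Stack: [0]
LOAD_CONST → push 7. Stack: [0, 7]
LOAD_FAST a → push 7. Stack: [0, 7, 7]
BINARY_OP - → 7 - 7 = 0. Stack: [0, 0]
BINARY_OP & → 0 & 0 = 0. Stack: [0]
STORE_FAST p → p=0. Stack: []
LOAD_FAST p → push 0. Stack: [0]
LOAD_CONST → push 2. Stack: [0, 2]
BINARY_OP << → 0 << 2 = 0. Stack: [0]
LOAD_FAST_LOAD_FAST a,a → push 7,7. Stack: [0, 7, 7]
BINARY_OP + → 7 + 7 = 14. Stack: [0, 14]
BINARY_OP * → 0 * 14 = 0. Stack: [0]
STORE_FAST s → s=0. Stack: []
LOAD_CONST → push 2. Stack: [2]
LOAD_FAST s → push 0. Stack: [2, 0]
BINARY_OP + → 2 + 0 = 2. Stack: [2]
LOAD_FAST a → push 7. Stack: [2, 7]
LOAD_CONST → push 12. Stack: [2, 7, 12]
BINARY_OP + → 7 + 12 = 19. Stack: [2, 19]
BINARY_OP - → 2 - 19 = -17. Stack: [-17]
STORE_FAST s → s=-17. Stack: []
LOAD_CONST → push 12. Stack: [12]
LOAD_FAST b → push -11. Stack: [12, -11]
BINARY_OP % → 12 % -11 = -10. Stack: [-10]
STORE_FAST x → x=-10. Stack: []
LOAD_FAST s → push -17. Stack: [-17]
RETURN_VALUE → return -17.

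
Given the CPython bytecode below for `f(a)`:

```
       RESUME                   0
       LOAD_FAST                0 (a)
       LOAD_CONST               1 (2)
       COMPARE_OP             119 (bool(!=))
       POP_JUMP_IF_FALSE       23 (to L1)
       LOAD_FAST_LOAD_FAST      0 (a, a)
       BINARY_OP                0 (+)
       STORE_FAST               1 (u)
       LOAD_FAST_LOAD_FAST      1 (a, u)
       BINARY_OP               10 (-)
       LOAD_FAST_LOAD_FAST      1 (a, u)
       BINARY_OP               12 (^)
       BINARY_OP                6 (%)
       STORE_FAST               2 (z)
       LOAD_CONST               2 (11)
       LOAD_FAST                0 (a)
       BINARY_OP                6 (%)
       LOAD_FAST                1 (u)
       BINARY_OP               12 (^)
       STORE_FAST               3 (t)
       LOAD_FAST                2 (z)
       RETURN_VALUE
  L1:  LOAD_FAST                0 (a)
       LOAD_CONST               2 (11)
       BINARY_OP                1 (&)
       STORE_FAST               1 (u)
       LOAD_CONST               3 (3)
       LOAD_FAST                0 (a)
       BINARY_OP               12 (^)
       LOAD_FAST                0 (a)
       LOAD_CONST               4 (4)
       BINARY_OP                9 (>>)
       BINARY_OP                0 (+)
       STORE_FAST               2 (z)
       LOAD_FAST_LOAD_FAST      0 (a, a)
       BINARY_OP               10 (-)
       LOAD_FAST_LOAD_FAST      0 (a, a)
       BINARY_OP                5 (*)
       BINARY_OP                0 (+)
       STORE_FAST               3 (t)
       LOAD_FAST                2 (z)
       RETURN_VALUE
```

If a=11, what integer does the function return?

LOAD_FAST a → push 11. Stack: [11]
LOAD_CONST → push 2. Stack: [11, 2]
COMPARE_OP bool(!=) → 11 vs 2 = True. Stack: [True]
POP_JUMP_IF_FALSE → pop True; no jump. Stack: []
LOAD_FAST_LOAD_FAST a,a → push 11,11. Stack: [11, 11]
BINARY_OP + → 11 + 11 = 22. Stack: [22]
STORE_FAST u → u=22. Stack: []
LOAD_FAST_LOAD_FAST a,u → push 11,22. Stack: [11, 22]
BINARY_OP - → 11 - 22 = -11. Stack: [-11]
LOAD_FAST_LOAD_FAST a,u → push 11,22. Stack: [-11, 11, 22]
BINARY_OP ^ → 11 ^ 22 = 29. Stack: [-11, 29]
BINARY_OP % → -11 % 29 = 18. Stack: [18]
STORE_FAST z → z=18. Stack: []
LOAD_CONST → push 11. Stack: [11]
LOAD_FAST a → push 11. Stack: [11, 11]
BINARY_OP % → 11 % 11 = 0. Stack: [0]
LOAD_FAST u → push 22. Stack: [0, 22]
BINARY_OP ^ → 0 ^ 22 = 22. Stack: [22]
STORE_FAST t → t=22. Stack: []
LOAD_FAST z → push 18. Stack: [18]
RETURN_VALUE → return 18.

18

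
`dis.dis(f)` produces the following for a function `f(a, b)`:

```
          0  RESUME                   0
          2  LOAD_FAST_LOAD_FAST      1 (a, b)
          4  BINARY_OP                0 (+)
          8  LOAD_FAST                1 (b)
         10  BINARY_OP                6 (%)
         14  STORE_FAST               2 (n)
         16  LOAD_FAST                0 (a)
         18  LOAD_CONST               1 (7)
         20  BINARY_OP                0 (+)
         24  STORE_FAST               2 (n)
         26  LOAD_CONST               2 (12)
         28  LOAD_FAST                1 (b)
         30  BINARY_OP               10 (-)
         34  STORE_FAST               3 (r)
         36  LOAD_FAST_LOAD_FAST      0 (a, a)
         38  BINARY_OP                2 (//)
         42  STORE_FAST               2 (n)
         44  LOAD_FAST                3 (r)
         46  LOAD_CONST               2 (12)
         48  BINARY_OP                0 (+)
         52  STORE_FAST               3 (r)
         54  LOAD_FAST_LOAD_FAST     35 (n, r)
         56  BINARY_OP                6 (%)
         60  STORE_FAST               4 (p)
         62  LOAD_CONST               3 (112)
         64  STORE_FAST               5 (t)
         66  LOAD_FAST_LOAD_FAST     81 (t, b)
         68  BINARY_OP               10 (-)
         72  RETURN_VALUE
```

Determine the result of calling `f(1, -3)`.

LOAD_FAST_LOAD_FAST a,b → push 1,-3. Stack: [1, -3]
BINARY_OP + → 1 + -3 = -2. Stack: [-2]
LOAD_FAST b → push -3. Stack: [-2, -3]
BINARY_OP % → -2 % -3 = -2. Stack: [-2]
STORE_FAST n → n=-2. Stack: []
LOAD_FAST a → push 1. Stack: [1]
LOAD_CONST → push 7. Stack: [1, 7]
BINARY_OP + → 1 + 7 = 8. Stack: [8]
STORE_FAST n → n=8. Stack: []
LOAD_CONST → push 12. Stack: [12]
LOAD_FAST b → push -3. Stack: [12, -3]
BINARY_OP - → 12 - -3 = 15. Stack: [15]
STORE_FAST r → r=15. Stack: []
LOAD_FAST_LOAD_FAST a,a → push 1,1. Stack: [1, 1]
BINARY_OP // → 1 // 1 = 1. Stack: [1]
STORE_FAST n → n=1. Stack: []
LOAD_FAST r → push 15. Stack: [15]
LOAD_CONST → push 12. Stack: [15, 12]
BINARY_OP + → 15 + 12 = 27. Stack: [27]
STORE_FAST r → r=27. Stack: []
LOAD_FAST_LOAD_FAST n,r → push 1,27. Stack: [1, 27]
BINARY_OP % → 1 % 27 = 1. Stack: [1]
STORE_FAST p → p=1. Stack: []
LOAD_CONST → push 112. Stack: [112]
STORE_FAST t → t=112. Stack: []
LOAD_FAST_LOAD_FAST t,b → push 112,-3. Stack: [112, -3]
BINARY_OP - → 112 - -3 = 115. Stack: [115]
RETURN_VALUE → return 115.

115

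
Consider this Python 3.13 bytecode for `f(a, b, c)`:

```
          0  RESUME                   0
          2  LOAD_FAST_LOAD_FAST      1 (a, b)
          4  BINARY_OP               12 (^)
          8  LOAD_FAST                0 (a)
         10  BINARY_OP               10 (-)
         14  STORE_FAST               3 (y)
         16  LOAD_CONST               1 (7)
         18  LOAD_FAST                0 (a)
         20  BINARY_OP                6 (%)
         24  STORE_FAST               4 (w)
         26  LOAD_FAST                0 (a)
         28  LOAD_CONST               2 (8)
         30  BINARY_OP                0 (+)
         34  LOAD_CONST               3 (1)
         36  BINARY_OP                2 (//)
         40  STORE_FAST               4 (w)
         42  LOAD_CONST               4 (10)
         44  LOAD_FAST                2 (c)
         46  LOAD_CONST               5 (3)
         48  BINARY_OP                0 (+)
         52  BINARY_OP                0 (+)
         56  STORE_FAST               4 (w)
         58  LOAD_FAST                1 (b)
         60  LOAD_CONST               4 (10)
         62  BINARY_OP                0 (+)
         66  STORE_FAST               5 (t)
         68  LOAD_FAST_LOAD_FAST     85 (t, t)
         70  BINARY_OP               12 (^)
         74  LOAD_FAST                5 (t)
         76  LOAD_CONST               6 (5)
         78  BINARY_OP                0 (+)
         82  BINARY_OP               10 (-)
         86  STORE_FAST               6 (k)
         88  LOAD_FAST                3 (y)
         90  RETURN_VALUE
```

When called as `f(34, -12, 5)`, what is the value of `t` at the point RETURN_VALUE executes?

LOAD_FAST_LOAD_FAST a,b → push 34,-12. Stack: [34, -12]
BINARY_OP ^ → 34 ^ -12 = -42. Stack: [-42]
LOAD_FAST a → push 34. Stack: [-42, 34]
BINARY_OP - → -42 - 34 = -76. Stack: [-76]
STORE_FAST y → y=-76. Stack: []
LOAD_CONST → push 7. Stack: [7]
LOAD_FAST a → push 34. Stack: [7, 34]
BINARY_OP % → 7 % 34 = 7. Stack: [7]
STORE_FAST w → w=7. Stack: []
LOAD_FAST a → push 34. Stack: [34]
LOAD_CONST → push 8. Stack: [34, 8]
BINARY_OP + → 34 + 8 = 42. Stack: [42]
LOAD_CONST → push 1. Stack: [42, 1]
BINARY_OP // → 42 // 1 = 42. Stack: [42]
STORE_FAST w → w=42. Stack: []
LOAD_CONST → push 10. Stack: [10]
LOAD_FAST c → push 5. Stack: [10, 5]
LOAD_CONST → push 3. Stack: [10, 5, 3]
BINARY_OP + → 5 + 3 = 8. Stack: [10, 8]
BINARY_OP + → 10 + 8 = 18. Stack: [18]
STORE_FAST w → w=18. Stack: []
LOAD_FAST b → push -12. Stack: [-12]
LOAD_CONST → push 10. Stack: [-12, 10]
BINARY_OP + → -12 + 10 = -2. Stack: [-2]
STORE_FAST t → t=-2. Stack: []
LOAD_FAST_LOAD_FAST t,t → push -2,-2. Stack: [-2, -2]
BINARY_OP ^ → -2 ^ -2 = 0. Stack: [0]
LOAD_FAST t → push -2. Stack: [0, -2]
LOAD_CONST → push 5. Stack: [0, -2, 5]
BINARY_OP + → -2 + 5 = 3. Stack: [0, 3]
BINARY_OP - → 0 - 3 = -3. Stack: [-3]
STORE_FAST k → k=-3. Stack: []
LOAD_FAST y → push -76. Stack: [-76]
RETURN_VALUE → return -76.

-2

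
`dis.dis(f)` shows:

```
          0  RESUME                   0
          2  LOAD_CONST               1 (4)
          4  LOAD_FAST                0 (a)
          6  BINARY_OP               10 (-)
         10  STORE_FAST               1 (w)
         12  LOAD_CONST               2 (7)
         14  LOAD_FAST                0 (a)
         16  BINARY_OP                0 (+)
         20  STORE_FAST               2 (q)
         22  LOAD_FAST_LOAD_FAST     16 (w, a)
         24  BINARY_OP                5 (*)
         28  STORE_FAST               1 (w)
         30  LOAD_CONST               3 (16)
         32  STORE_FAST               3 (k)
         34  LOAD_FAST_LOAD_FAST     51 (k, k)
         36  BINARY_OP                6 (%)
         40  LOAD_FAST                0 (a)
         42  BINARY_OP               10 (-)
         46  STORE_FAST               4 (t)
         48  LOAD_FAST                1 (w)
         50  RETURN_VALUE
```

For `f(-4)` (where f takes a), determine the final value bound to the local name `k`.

16

LOAD_CONST → push 4. Stack: [4]
LOAD_FAST a → push -4. Stack: [4, -4]
BINARY_OP - → 4 - -4 = 8. Stack: [8]
STORE_FAST w → w=8. Stack: []
LOAD_CONST → push 7. Stack: [7]
LOAD_FAST a → push -4. Stack: [7, -4]
BINARY_OP + → 7 + -4 = 3. Stack: [3]
STORE_FAST q → q=3. Stack: []
LOAD_FAST_LOAD_FAST w,a → push 8,-4. Stack: [8, -4]
BINARY_OP * → 8 * -4 = -32. Stack: [-32]
STORE_FAST w → w=-32. Stack: []
LOAD_CONST → push 16. Stack: [16]
STORE_FAST k → k=16. Stack: []
LOAD_FAST_LOAD_FAST k,k → push 16,16. Stack: [16, 16]
BINARY_OP % → 16 % 16 = 0. Stack: [0]
LOAD_FAST a → push -4. Stack: [0, -4]
BINARY_OP - → 0 - -4 = 4. Stack: [4]
STORE_FAST t → t=4. Stack: []
LOAD_FAST w → push -32. Stack: [-32]
RETURN_VALUE → return -32.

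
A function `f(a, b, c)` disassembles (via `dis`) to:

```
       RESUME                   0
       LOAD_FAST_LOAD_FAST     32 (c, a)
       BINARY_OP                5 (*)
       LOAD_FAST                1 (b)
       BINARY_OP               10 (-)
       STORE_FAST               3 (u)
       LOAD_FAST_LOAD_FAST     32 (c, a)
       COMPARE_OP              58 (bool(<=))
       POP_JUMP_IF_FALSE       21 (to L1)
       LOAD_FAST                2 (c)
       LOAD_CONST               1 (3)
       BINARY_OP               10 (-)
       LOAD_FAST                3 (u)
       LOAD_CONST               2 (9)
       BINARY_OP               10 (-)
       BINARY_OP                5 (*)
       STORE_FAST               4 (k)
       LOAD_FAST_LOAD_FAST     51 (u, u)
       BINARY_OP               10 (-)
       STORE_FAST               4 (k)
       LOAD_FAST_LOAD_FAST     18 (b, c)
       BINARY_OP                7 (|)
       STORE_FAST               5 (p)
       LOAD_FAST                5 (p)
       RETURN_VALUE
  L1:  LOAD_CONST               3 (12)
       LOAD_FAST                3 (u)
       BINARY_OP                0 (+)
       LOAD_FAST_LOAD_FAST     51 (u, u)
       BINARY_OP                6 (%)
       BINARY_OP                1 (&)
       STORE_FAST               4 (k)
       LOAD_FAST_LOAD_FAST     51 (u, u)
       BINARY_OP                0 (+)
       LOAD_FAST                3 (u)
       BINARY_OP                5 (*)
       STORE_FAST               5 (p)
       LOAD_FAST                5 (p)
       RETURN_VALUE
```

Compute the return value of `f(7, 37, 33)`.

LOAD_FAST_LOAD_FAST c,a → push 33,7. Stack: [33, 7]
BINARY_OP * → 33 * 7 = 231. Stack: [231]
LOAD_FAST b → push 37. Stack: [231, 37]
BINARY_OP - → 231 - 37 = 194. Stack: [194]
STORE_FAST u → u=194. Stack: []
LOAD_FAST_LOAD_FAST c,a → push 33,7. Stack: [33, 7]
COMPARE_OP bool(<=) → 33 vs 7 = False. Stack: [False]
POP_JUMP_IF_FALSE → pop False; jump. Stack: []
LOAD_CONST → push 12. Stack: [12]
LOAD_FAST u → push 194. Stack: [12, 194]
BINARY_OP + → 12 + 194 = 206. Stack: [206]
LOAD_FAST_LOAD_FAST u,u → push 194,194. Stack: [206, 194, 194]
BINARY_OP % → 194 % 194 = 0. Stack: [206, 0]
BINARY_OP & → 206 & 0 = 0. Stack: [0]
STORE_FAST k → k=0. Stack: []
LOAD_FAST_LOAD_FAST u,u → push 194,194. Stack: [194, 194]
BINARY_OP + → 194 + 194 = 388. Stack: [388]
LOAD_FAST u → push 194. Stack: [388, 194]
BINARY_OP * → 388 * 194 = 75272. Stack: [75272]
STORE_FAST p → p=75272. Stack: []
LOAD_FAST p → push 75272. Stack: [75272]
RETURN_VALUE → return 75272.

75272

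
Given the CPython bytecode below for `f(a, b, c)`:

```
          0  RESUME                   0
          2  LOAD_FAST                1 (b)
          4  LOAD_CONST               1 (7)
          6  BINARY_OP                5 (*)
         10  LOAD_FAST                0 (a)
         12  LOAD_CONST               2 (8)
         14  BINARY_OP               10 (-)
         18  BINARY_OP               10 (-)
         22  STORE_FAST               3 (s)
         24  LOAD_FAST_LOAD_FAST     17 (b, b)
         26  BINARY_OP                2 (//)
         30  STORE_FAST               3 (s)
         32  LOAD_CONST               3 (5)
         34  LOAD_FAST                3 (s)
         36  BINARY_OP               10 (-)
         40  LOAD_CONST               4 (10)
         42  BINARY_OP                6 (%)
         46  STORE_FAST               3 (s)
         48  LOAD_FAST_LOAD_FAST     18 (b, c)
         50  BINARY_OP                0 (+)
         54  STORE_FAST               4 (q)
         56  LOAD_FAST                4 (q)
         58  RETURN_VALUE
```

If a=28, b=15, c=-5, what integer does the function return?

10

LOAD_FAST b → push 15. Stack: [15]
LOAD_CONST → push 7. Stack: [15, 7]
BINARY_OP * → 15 * 7 = 105. Stack: [105]
LOAD_FAST a → push 28. Stack: [105, 28]
LOAD_CONST → push 8. Stack: [105, 28, 8]
BINARY_OP - → 28 - 8 = 20. Stack: [105, 20]
BINARY_OP - → 105 - 20 = 85. Stack: [85]
STORE_FAST s → s=85. Stack: []
LOAD_FAST_LOAD_FAST b,b → push 15,15. Stack: [15, 15]
BINARY_OP // → 15 // 15 = 1. Stack: [1]
STORE_FAST s → s=1. Stack: []
LOAD_CONST → push 5. Stack: [5]
LOAD_FAST s → push 1. Stack: [5, 1]
BINARY_OP - → 5 - 1 = 4. Stack: [4]
LOAD_CONST → push 10. Stack: [4, 10]
BINARY_OP % → 4 % 10 = 4. Stack: [4]
STORE_FAST s → s=4. Stack: []
LOAD_FAST_LOAD_FAST b,c → push 15,-5. Stack: [15, -5]
BINARY_OP + → 15 + -5 = 10. Stack: [10]
STORE_FAST q → q=10. Stack: []
LOAD_FAST q → push 10. Stack: [10]
RETURN_VALUE → return 10.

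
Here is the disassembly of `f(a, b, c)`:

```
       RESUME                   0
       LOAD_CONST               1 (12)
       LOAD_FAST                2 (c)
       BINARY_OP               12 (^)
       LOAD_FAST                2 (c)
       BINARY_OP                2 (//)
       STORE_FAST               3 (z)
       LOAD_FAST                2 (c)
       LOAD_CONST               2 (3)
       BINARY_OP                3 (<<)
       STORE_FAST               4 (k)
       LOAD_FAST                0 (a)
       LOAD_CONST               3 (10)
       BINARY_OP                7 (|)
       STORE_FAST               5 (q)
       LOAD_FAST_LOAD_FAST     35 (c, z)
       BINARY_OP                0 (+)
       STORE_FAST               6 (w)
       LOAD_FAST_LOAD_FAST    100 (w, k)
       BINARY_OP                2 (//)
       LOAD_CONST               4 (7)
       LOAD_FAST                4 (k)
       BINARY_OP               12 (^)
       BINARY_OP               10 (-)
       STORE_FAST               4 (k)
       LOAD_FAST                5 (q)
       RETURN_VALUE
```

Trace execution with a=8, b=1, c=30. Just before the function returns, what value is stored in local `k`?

LOAD_CONST → push 12. Stack: [12]
LOAD_FAST c → push 30. Stack: [12, 30]
BINARY_OP ^ → 12 ^ 30 = 18. Stack: [18]
LOAD_FAST c → push 30. Stack: [18, 30]
BINARY_OP // → 18 // 30 = 0. Stack: [0]
STORE_FAST z → z=0. Stack: []
LOAD_FAST c → push 30. Stack: [30]
LOAD_CONST → push 3. Stack: [30, 3]
BINARY_OP << → 30 << 3 = 240. Stack: [240]
STORE_FAST k → k=240. Stack: []
LOAD_FAST a → push 8. Stack: [8]
LOAD_CONST → push 10. Stack: [8, 10]
BINARY_OP | → 8 | 10 = 10. Stack: [10]
STORE_FAST q → q=10. Stack: []
LOAD_FAST_LOAD_FAST c,z → push 30,0. Stack: [30, 0]
BINARY_OP + → 30 + 0 = 30. Stack: [30]
STORE_FAST w → w=30. Stack: []
LOAD_FAST_LOAD_FAST w,k → push 30,240. Stack: [30, 240]
BINARY_OP // → 30 // 240 = 0. Stack: [0]
LOAD_CONST → push 7. Stack: [0, 7]
LOAD_FAST k → push 240. Stack: [0, 7, 240]
BINARY_OP ^ → 7 ^ 240 = 247. Stack: [0, 247]
BINARY_OP - → 0 - 247 = -247. Stack: [-247]
STORE_FAST k → k=-247. Stack: []
LOAD_FAST q → push 10. Stack: [10]
RETURN_VALUE → return 10.

-247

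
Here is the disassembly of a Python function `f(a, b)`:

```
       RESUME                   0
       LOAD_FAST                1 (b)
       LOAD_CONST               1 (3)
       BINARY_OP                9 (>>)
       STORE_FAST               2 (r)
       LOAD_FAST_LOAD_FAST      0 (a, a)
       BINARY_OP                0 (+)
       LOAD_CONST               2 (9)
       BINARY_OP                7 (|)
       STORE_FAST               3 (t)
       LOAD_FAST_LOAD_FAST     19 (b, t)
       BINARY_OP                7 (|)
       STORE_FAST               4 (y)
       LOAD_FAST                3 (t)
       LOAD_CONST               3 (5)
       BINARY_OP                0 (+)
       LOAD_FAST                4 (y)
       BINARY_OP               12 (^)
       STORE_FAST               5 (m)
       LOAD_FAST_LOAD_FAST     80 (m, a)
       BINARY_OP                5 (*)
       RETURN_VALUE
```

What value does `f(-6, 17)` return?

6

LOAD_FAST b → push 17. Stack: [17]
LOAD_CONST → push 3. Stack: [17, 3]
BINARY_OP >> → 17 >> 3 = 2. Stack: [2]
STORE_FAST r → r=2. Stack: []
LOAD_FAST_LOAD_FAST a,a → push -6,-6. Stack: [-6, -6]
BINARY_OP + → -6 + -6 = -12. Stack: [-12]
LOAD_CONST → push 9. Stack: [-12, 9]
BINARY_OP | → -12 | 9 = -3. Stack: [-3]
STORE_FAST t → t=-3. Stack: []
LOAD_FAST_LOAD_FAST b,t → push 17,-3. Stack: [17, -3]
BINARY_OP | → 17 | -3 = -3. Stack: [-3]
STORE_FAST y → y=-3. Stack: []
LOAD_FAST t → push -3. Stack: [-3]
LOAD_CONST → push 5. Stack: [-3, 5]
BINARY_OP + → -3 + 5 = 2. Stack: [2]
LOAD_FAST y → push -3. Stack: [2, -3]
BINARY_OP ^ → 2 ^ -3 = -1. Stack: [-1]
STORE_FAST m → m=-1. Stack: []
LOAD_FAST_LOAD_FAST m,a → push -1,-6. Stack: [-1, -6]
BINARY_OP * → -1 * -6 = 6. Stack: [6]
RETURN_VALUE → return 6.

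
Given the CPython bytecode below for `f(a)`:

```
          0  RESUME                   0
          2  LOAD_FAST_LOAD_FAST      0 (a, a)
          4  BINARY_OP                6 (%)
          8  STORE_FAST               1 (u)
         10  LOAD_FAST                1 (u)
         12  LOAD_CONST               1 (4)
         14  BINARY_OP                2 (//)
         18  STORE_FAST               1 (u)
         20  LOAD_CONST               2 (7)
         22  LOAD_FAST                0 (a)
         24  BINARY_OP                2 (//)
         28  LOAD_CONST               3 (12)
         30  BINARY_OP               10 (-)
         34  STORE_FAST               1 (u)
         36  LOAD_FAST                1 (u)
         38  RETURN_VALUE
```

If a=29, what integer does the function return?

-12

LOAD_FAST_LOAD_FAST a,a → push 29,29. Stack: [29, 29]
BINARY_OP % → 29 % 29 = 0. Stack: [0]
STORE_FAST u → u=0. Stack: []
LOAD_FAST u → push 0. Stack: [0]
LOAD_CONST → push 4. Stack: [0, 4]
BINARY_OP // → 0 // 4 = 0. Stack: [0]
STORE_FAST u → u=0. Stack: []
LOAD_CONST → push 7. Stack: [7]
LOAD_FAST a → push 29. Stack: [7, 29]
BINARY_OP // → 7 // 29 = 0. Stack: [0]
LOAD_CONST → push 12. Stack: [0, 12]
BINARY_OP - → 0 - 12 = -12. Stack: [-12]
STORE_FAST u → u=-12. Stack: []
LOAD_FAST u → push -12. Stack: [-12]
RETURN_VALUE → return -12.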